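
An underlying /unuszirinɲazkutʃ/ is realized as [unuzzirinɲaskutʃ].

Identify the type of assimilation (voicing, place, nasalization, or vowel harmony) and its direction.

voicing assimilation, regressive

/s/→[z] /z/→[s].
Each target copies a feature from the following segment, so the direction is regressive.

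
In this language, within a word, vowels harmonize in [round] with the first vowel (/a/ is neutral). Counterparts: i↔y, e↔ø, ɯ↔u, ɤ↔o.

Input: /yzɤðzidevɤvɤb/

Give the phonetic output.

[yzoðzydøvovob]

/ɤ/ harmonizes with /y/ ([+round]) → [o]
/i/ harmonizes with /y/ ([+round]) → [y]
/e/ harmonizes with /y/ ([+round]) → [ø]
/ɤ/ harmonizes with /y/ ([+round]) → [o]
/ɤ/ harmonizes with /y/ ([+round]) → [o]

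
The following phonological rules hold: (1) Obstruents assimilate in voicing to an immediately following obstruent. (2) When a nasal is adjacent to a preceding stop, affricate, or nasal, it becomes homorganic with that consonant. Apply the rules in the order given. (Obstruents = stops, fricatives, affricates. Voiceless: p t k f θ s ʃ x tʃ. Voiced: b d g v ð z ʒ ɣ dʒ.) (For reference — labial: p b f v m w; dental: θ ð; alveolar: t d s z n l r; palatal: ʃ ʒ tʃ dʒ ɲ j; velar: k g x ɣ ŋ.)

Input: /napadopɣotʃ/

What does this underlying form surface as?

Rule 1: /p/ before /ɣ/ (voiced) → [b]
After rule 1: napadobɣotʃ
Rule 2: no segment meets the rule's conditions; no change.

[napadobɣotʃ]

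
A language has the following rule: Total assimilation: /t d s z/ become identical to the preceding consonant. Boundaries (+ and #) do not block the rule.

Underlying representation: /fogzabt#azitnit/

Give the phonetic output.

[foggabb#azitnit]

/z/ after /g/ → [g] (total assimilation)
/t/ after /b/ → [b] (total assimilation)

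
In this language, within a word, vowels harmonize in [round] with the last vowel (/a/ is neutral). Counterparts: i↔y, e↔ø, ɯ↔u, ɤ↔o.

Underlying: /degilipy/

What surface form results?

[døgylypy]

/e/ harmonizes with /y/ ([+round]) → [ø]
/i/ harmonizes with /y/ ([+round]) → [y]
/i/ harmonizes with /y/ ([+round]) → [y]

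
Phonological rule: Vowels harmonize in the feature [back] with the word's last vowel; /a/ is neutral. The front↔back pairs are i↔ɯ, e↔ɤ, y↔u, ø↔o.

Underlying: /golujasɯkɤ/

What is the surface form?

[golujasɯkɤ]

no segment meets the rule's conditions; no change.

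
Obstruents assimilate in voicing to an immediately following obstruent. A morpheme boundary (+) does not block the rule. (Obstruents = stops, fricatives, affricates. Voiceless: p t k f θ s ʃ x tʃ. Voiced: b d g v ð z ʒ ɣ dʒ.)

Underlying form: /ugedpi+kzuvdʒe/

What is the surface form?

/d/ before /p/ (voiceless) → [t]
/k/ before /z/ (voiced) → [g]

[ugetpi+gzuvdʒe]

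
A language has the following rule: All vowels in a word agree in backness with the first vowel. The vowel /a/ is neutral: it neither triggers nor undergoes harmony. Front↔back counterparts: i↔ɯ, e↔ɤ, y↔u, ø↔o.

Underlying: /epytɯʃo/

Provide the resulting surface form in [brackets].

/ɯ/ harmonizes with /e/ ([-back]) → [i]
/o/ harmonizes with /e/ ([-back]) → [ø]

[epytiʃø]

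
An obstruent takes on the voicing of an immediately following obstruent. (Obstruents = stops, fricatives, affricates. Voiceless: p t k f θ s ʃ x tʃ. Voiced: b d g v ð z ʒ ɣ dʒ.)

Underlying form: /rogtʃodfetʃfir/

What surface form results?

[roktʃotfetʃfir]

/g/ before /tʃ/ (voiceless) → [k]
/d/ before /f/ (voiceless) → [t]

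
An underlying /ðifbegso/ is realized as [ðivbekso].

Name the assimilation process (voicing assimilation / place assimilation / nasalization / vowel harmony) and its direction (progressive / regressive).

voicing assimilation, regressive

/f/→[v] /g/→[k].
Each target copies a feature from the following segment, so the direction is regressive.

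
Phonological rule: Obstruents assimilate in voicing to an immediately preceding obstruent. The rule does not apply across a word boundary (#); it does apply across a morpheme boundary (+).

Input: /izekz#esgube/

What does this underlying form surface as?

/z/ after /k/ (voiceless) → [s]
/g/ after /s/ (voiceless) → [k]

[izeks#eskube]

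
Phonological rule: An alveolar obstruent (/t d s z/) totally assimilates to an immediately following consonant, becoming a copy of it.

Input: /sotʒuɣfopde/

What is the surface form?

/t/ before /ʒ/ → [ʒ] (total assimilation)

[soʒʒuɣfopde]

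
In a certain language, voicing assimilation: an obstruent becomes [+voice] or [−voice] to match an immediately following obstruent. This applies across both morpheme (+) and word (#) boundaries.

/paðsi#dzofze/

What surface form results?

/ð/ before /s/ (voiceless) → [θ]
/f/ before /z/ (voiced) → [v]

[paθsi#dzovze]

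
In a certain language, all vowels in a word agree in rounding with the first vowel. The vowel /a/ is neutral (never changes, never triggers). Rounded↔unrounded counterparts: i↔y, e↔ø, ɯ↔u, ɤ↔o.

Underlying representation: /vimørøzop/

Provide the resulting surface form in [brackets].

/ø/ harmonizes with /i/ ([-round]) → [e]
/ø/ harmonizes with /i/ ([-round]) → [e]
/o/ harmonizes with /i/ ([-round]) → [ɤ]

[vimerezɤp]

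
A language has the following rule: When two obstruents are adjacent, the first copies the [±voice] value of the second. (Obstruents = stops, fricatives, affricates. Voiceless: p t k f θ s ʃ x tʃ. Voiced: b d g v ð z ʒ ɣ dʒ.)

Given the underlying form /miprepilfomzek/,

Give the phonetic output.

no segment meets the rule's conditions; no change.

[miprepilfomzek]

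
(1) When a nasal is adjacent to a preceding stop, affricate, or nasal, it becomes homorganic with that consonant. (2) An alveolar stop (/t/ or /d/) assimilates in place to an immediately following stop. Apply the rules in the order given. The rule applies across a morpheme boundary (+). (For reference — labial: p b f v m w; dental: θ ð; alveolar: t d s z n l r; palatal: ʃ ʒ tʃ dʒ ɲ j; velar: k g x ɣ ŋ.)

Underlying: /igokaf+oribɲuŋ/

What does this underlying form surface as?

[igokaf+oribmuŋ]

Rule 1: /ɲ/ after /b/ (labial) → [m]
After rule 1: igokaf+oribmuŋ
Rule 2: no segment meets the rule's conditions; no change.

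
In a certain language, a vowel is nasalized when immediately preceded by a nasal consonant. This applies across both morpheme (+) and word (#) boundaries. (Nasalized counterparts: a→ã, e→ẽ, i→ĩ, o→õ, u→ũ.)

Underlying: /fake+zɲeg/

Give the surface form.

/e/ after nasal /ɲ/ → [ẽ]

[fake+zɲẽg]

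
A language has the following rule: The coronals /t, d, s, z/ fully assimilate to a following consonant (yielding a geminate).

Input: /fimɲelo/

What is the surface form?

[fimɲelo]

no segment meets the rule's conditions; no change.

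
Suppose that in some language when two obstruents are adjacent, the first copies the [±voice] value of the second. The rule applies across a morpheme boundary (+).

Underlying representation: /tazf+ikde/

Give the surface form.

/z/ before /f/ (voiceless) → [s]
/k/ before /d/ (voiced) → [g]

[tasf+igde]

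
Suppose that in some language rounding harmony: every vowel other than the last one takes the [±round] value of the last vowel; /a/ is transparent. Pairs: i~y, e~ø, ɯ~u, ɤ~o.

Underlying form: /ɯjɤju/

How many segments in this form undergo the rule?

/ɯ/ harmonizes with /u/ ([+round]) → [u]
/ɤ/ harmonizes with /u/ ([+round]) → [o]
2 segments change.

2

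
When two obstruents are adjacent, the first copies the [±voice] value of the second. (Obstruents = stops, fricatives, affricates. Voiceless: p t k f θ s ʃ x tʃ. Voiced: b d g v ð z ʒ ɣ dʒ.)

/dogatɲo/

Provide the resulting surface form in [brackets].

[dogatɲo]

no segment meets the rule's conditions; no change.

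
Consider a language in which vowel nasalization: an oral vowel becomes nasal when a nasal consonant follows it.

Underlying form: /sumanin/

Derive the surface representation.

/u/ before nasal /m/ → [ũ]
/a/ before nasal /n/ → [ã]
/i/ before nasal /n/ → [ĩ]

[sũmãnĩn]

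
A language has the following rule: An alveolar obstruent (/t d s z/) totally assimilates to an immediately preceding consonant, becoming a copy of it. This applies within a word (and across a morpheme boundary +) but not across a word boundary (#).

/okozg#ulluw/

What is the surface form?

no segment meets the rule's conditions; no change.

[okozg#ulluw]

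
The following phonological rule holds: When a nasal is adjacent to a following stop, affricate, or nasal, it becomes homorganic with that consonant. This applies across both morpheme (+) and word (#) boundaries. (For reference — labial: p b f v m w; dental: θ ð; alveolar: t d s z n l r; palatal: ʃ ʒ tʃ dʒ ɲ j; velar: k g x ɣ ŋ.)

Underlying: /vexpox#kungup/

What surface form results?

/n/ before /g/ (velar) → [ŋ]

[vexpox#kuŋgup]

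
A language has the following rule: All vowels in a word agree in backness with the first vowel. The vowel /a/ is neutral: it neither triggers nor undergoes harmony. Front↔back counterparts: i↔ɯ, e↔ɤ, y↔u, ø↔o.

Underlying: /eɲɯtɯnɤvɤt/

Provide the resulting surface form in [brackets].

[eɲitinevet]

/ɯ/ harmonizes with /e/ ([-back]) → [i]
/ɯ/ harmonizes with /e/ ([-back]) → [i]
/ɤ/ harmonizes with /e/ ([-back]) → [e]
/ɤ/ harmonizes with /e/ ([-back]) → [e]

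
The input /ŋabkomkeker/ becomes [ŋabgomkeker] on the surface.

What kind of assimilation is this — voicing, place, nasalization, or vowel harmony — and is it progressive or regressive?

/k/→[g].
Each target copies a feature from the preceding segment, so the direction is progressive.

voicing assimilation, progressive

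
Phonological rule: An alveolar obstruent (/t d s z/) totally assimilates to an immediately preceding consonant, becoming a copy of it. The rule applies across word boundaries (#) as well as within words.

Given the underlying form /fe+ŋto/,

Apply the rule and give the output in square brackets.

[fe+ŋŋo]

/t/ after /ŋ/ → [ŋ] (total assimilation)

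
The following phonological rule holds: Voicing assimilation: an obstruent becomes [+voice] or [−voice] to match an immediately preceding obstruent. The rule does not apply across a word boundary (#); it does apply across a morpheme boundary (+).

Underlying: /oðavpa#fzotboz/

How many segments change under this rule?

/p/ after /v/ (voiced) → [b]
/z/ after /f/ (voiceless) → [s]
/b/ after /t/ (voiceless) → [p]
3 segments change.

3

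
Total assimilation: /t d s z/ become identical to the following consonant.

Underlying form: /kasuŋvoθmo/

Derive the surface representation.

[kasuŋvoθmo]

no segment meets the rule's conditions; no change.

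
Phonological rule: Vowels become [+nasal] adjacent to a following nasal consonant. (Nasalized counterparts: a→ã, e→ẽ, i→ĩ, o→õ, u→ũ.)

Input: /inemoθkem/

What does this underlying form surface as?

[ĩnẽmoθkẽm]

/i/ before nasal /n/ → [ĩ]
/e/ before nasal /m/ → [ẽ]
/e/ before nasal /m/ → [ẽ]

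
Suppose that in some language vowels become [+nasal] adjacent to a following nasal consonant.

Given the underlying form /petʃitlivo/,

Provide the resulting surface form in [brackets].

[petʃitlivo]

no segment meets the rule's conditions; no change.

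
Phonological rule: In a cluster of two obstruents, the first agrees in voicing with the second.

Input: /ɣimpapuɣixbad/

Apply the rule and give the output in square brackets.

/x/ before /b/ (voiced) → [ɣ]

[ɣimpapuɣiɣbad]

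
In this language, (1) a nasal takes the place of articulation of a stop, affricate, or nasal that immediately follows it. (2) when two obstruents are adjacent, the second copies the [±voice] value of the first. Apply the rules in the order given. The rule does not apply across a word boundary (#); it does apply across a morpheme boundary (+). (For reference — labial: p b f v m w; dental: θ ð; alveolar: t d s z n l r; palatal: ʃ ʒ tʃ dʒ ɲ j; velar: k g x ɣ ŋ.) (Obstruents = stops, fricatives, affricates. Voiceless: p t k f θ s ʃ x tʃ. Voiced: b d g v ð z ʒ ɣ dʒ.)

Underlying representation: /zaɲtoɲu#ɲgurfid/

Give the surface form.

[zantoɲu#ŋgurfid]

Rule 1: /ɲ/ before /t/ (alveolar) → [n]
Rule 1: /ɲ/ before /g/ (velar) → [ŋ]
After rule 1: zantoɲu#ŋgurfid
Rule 2: no segment meets the rule's conditions; no change.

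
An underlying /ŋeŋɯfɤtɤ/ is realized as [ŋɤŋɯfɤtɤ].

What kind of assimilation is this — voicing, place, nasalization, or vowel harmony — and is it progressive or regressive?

/e/→[ɤ].
Vowels agree with the last vowel, so the harmony is regressive.

vowel harmony, regressive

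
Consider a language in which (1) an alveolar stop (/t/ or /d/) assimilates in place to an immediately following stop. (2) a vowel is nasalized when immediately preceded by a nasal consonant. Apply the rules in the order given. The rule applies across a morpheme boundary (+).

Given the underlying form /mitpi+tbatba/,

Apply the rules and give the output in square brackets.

Rule 1: /t/ before /p/ (labial) → [p]
Rule 1: /t/ before /b/ (labial) → [p]
Rule 1: /t/ before /b/ (labial) → [p]
After rule 1: mippi+pbapba
Rule 2: /i/ after nasal /m/ → [ĩ]

[mĩppi+pbapba]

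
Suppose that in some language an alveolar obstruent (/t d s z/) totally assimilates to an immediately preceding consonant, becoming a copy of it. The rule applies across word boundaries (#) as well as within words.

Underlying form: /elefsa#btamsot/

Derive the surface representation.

/s/ after /f/ → [f] (total assimilation)
/t/ after /b/ → [b] (total assimilation)
/s/ after /m/ → [m] (total assimilation)

[eleffa#bbammot]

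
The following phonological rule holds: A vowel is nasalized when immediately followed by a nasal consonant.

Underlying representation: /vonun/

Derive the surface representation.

/o/ before nasal /n/ → [õ]
/u/ before nasal /n/ → [ũ]

[võnũn]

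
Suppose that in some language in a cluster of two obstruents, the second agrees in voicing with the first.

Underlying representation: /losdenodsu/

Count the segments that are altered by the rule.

2

/d/ after /s/ (voiceless) → [t]
/s/ after /d/ (voiced) → [z]
2 segments change.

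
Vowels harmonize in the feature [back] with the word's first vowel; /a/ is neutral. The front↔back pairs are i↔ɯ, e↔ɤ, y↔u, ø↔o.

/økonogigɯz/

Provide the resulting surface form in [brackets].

[økønøgigiz]

/o/ harmonizes with /ø/ ([-back]) → [ø]
/o/ harmonizes with /ø/ ([-back]) → [ø]
/ɯ/ harmonizes with /ø/ ([-back]) → [i]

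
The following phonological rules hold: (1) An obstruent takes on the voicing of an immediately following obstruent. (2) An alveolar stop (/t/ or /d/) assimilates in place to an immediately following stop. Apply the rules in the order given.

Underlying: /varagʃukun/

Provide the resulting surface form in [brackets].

Rule 1: /g/ before /ʃ/ (voiceless) → [k]
After rule 1: varakʃukun
Rule 2: no segment meets the rule's conditions; no change.

[varakʃukun]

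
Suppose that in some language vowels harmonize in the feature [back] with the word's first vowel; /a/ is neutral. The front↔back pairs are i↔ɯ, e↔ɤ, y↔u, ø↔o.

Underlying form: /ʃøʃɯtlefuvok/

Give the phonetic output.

[ʃøʃitlefyvøk]

/ɯ/ harmonizes with /ø/ ([-back]) → [i]
/u/ harmonizes with /ø/ ([-back]) → [y]
/o/ harmonizes with /ø/ ([-back]) → [ø]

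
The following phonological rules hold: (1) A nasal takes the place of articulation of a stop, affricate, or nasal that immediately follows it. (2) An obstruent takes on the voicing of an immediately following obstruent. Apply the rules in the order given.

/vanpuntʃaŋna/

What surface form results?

Rule 1: /n/ before /p/ (labial) → [m]
Rule 1: /n/ before /tʃ/ (palatal) → [ɲ]
Rule 1: /ŋ/ before /n/ (alveolar) → [n]
After rule 1: vampuɲtʃanna
Rule 2: no segment meets the rule's conditions; no change.

[vampuɲtʃanna]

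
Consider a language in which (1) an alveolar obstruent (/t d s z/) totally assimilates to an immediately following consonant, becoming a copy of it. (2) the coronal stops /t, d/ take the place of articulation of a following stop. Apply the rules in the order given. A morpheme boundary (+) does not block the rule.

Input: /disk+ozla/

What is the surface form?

Rule 1: /s/ before /k/ → [k] (total assimilation)
Rule 1: /z/ before /l/ → [l] (total assimilation)
After rule 1: dikk+olla
Rule 2: no segment meets the rule's conditions; no change.

[dikk+olla]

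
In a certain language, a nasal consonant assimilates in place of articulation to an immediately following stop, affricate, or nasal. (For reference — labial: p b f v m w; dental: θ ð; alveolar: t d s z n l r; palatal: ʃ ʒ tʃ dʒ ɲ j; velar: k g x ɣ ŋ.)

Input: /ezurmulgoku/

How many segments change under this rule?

No segment meets the rule's conditions.

0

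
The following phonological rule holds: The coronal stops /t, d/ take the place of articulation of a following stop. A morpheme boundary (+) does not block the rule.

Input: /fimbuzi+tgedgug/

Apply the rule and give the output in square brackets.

/t/ before /g/ (velar) → [k]
/d/ before /g/ (velar) → [g]

[fimbuzi+kgeggug]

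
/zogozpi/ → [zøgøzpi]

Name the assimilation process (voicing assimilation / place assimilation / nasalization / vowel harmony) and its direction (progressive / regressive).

vowel harmony, regressive

/o/→[ø] /o/→[ø].
Vowels agree with the last vowel, so the harmony is regressive.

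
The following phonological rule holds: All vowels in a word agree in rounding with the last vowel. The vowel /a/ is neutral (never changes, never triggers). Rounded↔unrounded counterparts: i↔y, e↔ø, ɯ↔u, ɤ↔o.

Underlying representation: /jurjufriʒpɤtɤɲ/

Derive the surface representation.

/u/ harmonizes with /ɤ/ ([-round]) → [ɯ]
/u/ harmonizes with /ɤ/ ([-round]) → [ɯ]

[jɯrjɯfriʒpɤtɤɲ]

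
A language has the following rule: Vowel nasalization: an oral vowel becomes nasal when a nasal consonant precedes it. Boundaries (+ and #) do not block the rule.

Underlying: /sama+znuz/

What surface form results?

/a/ after nasal /m/ → [ã]
/u/ after nasal /n/ → [ũ]

[samã+znũz]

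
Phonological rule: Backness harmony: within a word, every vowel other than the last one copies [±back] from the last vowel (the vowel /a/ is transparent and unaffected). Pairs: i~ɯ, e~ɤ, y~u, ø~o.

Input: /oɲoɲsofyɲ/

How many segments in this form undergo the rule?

3

/o/ harmonizes with /y/ ([-back]) → [ø]
/o/ harmonizes with /y/ ([-back]) → [ø]
/o/ harmonizes with /y/ ([-back]) → [ø]
3 segments change.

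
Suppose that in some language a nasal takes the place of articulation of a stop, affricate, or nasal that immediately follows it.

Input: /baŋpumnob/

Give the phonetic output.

/ŋ/ before /p/ (labial) → [m]
/m/ before /n/ (alveolar) → [n]

[bampunnob]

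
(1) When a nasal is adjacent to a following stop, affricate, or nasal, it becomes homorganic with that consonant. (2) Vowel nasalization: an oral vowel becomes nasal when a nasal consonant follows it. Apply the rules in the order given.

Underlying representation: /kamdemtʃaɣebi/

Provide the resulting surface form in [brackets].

Rule 1: /m/ before /d/ (alveolar) → [n]
Rule 1: /m/ before /tʃ/ (palatal) → [ɲ]
After rule 1: kandeɲtʃaɣebi
Rule 2: /a/ before nasal /n/ → [ã]
Rule 2: /e/ before nasal /ɲ/ → [ẽ]

[kãndẽɲtʃaɣebi]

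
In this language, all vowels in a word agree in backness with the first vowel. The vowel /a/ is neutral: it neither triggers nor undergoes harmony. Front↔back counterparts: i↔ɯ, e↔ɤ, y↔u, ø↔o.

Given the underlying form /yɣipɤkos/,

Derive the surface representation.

/ɤ/ harmonizes with /y/ ([-back]) → [e]
/o/ harmonizes with /y/ ([-back]) → [ø]

[yɣipekøs]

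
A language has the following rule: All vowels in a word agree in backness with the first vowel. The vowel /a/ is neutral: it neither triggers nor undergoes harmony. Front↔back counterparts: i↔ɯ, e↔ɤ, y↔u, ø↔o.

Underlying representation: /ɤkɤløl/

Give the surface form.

[ɤkɤlol]

/ø/ harmonizes with /ɤ/ ([+back]) → [o]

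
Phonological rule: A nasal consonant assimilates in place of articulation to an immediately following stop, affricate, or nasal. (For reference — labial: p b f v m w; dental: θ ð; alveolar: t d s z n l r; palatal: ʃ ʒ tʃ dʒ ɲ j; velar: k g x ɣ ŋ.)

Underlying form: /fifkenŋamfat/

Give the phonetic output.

/n/ before /ŋ/ (velar) → [ŋ]

[fifkeŋŋamfat]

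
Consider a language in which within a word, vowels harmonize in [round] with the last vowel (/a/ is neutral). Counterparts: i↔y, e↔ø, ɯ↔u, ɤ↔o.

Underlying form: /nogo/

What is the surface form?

[nogo]

no segment meets the rule's conditions; no change.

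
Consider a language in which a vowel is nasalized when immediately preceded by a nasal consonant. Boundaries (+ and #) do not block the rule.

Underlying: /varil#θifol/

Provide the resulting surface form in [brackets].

no segment meets the rule's conditions; no change.

[varil#θifol]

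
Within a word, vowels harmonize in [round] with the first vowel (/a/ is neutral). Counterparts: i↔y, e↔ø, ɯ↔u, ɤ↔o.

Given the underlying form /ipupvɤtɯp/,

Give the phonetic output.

/u/ harmonizes with /i/ ([-round]) → [ɯ]

[ipɯpvɤtɯp]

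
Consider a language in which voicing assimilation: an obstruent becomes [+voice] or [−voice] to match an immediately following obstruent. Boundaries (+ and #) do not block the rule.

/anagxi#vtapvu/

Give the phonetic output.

/g/ before /x/ (voiceless) → [k]
/v/ before /t/ (voiceless) → [f]
/p/ before /v/ (voiced) → [b]

[anakxi#ftabvu]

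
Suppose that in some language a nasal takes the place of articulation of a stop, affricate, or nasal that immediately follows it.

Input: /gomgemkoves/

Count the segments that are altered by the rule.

/m/ before /g/ (velar) → [ŋ]
/m/ before /k/ (velar) → [ŋ]
2 segments change.

2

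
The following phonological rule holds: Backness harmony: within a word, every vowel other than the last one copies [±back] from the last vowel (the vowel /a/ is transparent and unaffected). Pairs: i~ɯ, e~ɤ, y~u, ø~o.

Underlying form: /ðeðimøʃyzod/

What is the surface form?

[ðɤðɯmoʃuzod]

/e/ harmonizes with /o/ ([+back]) → [ɤ]
/i/ harmonizes with /o/ ([+back]) → [ɯ]
/ø/ harmonizes with /o/ ([+back]) → [o]
/y/ harmonizes with /o/ ([+back]) → [u]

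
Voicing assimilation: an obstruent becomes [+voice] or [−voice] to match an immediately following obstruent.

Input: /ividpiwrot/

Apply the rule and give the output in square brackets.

[ivitpiwrot]

/d/ before /p/ (voiceless) → [t]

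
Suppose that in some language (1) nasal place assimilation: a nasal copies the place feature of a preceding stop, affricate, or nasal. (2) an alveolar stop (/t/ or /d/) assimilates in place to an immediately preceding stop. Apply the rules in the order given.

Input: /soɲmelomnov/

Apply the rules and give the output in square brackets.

[soɲɲelommov]

Rule 1: /m/ after /ɲ/ (palatal) → [ɲ]
Rule 1: /n/ after /m/ (labial) → [m]
After rule 1: soɲɲelommov
Rule 2: no segment meets the rule's conditions; no change.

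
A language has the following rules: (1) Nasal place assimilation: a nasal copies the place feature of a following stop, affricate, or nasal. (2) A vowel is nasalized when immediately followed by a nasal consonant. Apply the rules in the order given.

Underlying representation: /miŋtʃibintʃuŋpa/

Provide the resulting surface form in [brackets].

Rule 1: /ŋ/ before /tʃ/ (palatal) → [ɲ]
Rule 1: /n/ before /tʃ/ (palatal) → [ɲ]
Rule 1: /ŋ/ before /p/ (labial) → [m]
After rule 1: miɲtʃibiɲtʃumpa
Rule 2: /i/ before nasal /ɲ/ → [ĩ]
Rule 2: /i/ before nasal /ɲ/ → [ĩ]
Rule 2: /u/ before nasal /m/ → [ũ]

[mĩɲtʃibĩɲtʃũmpa]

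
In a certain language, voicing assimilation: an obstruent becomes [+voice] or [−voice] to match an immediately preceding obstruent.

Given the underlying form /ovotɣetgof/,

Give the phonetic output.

/ɣ/ after /t/ (voiceless) → [x]
/g/ after /t/ (voiceless) → [k]

[ovotxetkof]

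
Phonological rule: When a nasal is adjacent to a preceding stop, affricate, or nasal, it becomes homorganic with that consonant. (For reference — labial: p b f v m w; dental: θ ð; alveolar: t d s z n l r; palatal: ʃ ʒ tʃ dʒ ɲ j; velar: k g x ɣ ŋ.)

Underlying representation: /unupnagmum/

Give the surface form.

[unupmagŋum]

/n/ after /p/ (labial) → [m]
/m/ after /g/ (velar) → [ŋ]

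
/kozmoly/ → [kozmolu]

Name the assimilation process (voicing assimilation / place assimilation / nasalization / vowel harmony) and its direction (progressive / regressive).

vowel harmony, progressive

/y/→[u].
Vowels agree with the first vowel, so the harmony is progressive.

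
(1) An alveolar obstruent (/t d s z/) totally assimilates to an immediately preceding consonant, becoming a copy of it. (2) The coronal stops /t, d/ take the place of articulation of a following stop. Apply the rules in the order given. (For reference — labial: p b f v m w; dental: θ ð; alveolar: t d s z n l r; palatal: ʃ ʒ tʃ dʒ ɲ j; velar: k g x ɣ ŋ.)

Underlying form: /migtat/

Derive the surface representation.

[miggat]

Rule 1: /t/ after /g/ → [g] (total assimilation)
After rule 1: miggat
Rule 2: no segment meets the rule's conditions; no change.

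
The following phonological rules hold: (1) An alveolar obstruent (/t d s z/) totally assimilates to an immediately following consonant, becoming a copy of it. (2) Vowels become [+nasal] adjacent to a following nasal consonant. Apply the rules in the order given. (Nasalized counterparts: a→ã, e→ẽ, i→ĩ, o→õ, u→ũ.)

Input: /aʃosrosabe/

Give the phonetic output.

Rule 1: /s/ before /r/ → [r] (total assimilation)
After rule 1: aʃorrosabe
Rule 2: no segment meets the rule's conditions; no change.

[aʃorrosabe]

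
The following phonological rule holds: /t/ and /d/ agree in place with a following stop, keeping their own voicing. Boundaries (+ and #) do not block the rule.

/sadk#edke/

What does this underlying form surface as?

/d/ before /k/ (velar) → [g]
/d/ before /k/ (velar) → [g]

[sagk#egke]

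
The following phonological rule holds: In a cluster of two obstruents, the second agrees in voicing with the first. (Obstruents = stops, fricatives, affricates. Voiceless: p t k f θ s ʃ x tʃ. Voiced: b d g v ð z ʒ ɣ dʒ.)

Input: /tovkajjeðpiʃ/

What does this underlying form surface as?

[tovgajjeðbiʃ]

/k/ after /v/ (voiced) → [g]
/p/ after /ð/ (voiced) → [b]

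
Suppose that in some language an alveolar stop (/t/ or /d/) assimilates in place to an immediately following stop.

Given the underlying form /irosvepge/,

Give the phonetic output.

no segment meets the rule's conditions; no change.

[irosvepge]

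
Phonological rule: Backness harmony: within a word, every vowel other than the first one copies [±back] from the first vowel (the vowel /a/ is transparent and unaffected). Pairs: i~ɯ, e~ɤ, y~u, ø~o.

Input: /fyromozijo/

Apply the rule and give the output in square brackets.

/o/ harmonizes with /y/ ([-back]) → [ø]
/o/ harmonizes with /y/ ([-back]) → [ø]
/o/ harmonizes with /y/ ([-back]) → [ø]

[fyrømøzijø]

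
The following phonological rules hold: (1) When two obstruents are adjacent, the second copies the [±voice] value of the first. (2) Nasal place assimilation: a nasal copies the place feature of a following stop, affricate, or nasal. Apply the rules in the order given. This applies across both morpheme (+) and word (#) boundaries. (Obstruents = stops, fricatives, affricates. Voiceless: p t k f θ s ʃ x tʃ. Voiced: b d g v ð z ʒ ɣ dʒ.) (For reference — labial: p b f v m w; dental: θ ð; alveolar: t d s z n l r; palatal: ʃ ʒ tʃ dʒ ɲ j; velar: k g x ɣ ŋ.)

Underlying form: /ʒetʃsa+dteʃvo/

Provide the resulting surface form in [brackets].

[ʒetʃsa+ddeʃfo]

Rule 1: /t/ after /d/ (voiced) → [d]
Rule 1: /v/ after /ʃ/ (voiceless) → [f]
After rule 1: ʒetʃsa+ddeʃfo
Rule 2: no segment meets the rule's conditions; no change.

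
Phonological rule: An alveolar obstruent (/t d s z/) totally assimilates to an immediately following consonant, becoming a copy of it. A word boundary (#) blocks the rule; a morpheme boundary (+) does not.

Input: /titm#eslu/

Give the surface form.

/t/ before /m/ → [m] (total assimilation)
/s/ before /l/ → [l] (total assimilation)

[timm#ellu]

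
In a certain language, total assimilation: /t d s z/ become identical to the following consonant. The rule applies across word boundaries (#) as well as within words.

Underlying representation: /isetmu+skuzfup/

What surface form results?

[isemmu+kkuffup]

/t/ before /m/ → [m] (total assimilation)
/s/ before /k/ → [k] (total assimilation)
/z/ before /f/ → [f] (total assimilation)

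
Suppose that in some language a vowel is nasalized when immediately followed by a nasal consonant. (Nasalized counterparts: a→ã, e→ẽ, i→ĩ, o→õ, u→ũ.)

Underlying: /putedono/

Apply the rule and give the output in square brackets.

[putedõno]

/o/ before nasal /n/ → [õ]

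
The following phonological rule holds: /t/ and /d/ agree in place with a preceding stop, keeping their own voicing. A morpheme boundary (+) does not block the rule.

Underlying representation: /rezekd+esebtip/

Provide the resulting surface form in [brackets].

[rezekg+esebpip]

/d/ after /k/ (velar) → [g]
/t/ after /b/ (labial) → [p]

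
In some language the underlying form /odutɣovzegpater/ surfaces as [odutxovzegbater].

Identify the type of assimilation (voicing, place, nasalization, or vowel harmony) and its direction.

voicing assimilation, progressive

/ɣ/→[x] /p/→[b].
Each target copies a feature from the preceding segment, so the direction is progressive.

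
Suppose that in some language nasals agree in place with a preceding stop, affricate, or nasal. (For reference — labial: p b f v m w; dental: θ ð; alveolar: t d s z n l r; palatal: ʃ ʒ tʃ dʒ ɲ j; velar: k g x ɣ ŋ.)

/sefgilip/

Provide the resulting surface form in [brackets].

no segment meets the rule's conditions; no change.

[sefgilip]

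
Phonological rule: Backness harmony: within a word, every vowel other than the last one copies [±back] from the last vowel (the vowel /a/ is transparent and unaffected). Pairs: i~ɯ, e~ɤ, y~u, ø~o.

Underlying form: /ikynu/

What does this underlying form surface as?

[ɯkunu]

/i/ harmonizes with /u/ ([+back]) → [ɯ]
/y/ harmonizes with /u/ ([+back]) → [u]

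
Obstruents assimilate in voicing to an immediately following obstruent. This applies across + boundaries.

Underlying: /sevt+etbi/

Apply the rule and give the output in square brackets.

[seft+edbi]

/v/ before /t/ (voiceless) → [f]
/t/ before /b/ (voiced) → [d]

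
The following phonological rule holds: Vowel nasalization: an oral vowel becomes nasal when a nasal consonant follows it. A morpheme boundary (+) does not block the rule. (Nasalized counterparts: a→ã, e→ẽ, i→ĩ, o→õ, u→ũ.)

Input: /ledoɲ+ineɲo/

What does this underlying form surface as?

/o/ before nasal /ɲ/ → [õ]
/i/ before nasal /n/ → [ĩ]
/e/ before nasal /ɲ/ → [ẽ]

[ledõɲ+ĩnẽɲo]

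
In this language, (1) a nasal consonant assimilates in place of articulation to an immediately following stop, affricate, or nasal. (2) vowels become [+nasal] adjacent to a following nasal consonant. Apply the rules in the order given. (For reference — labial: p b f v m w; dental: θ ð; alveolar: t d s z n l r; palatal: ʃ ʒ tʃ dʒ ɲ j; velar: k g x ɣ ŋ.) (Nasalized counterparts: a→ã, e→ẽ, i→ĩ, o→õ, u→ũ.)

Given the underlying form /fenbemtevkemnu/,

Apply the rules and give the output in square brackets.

[fẽmbẽntevkẽnnu]

Rule 1: /n/ before /b/ (labial) → [m]
Rule 1: /m/ before /t/ (alveolar) → [n]
Rule 1: /m/ before /n/ (alveolar) → [n]
After rule 1: fembentevkennu
Rule 2: /e/ before nasal /m/ → [ẽ]
Rule 2: /e/ before nasal /n/ → [ẽ]
Rule 2: /e/ before nasal /n/ → [ẽ]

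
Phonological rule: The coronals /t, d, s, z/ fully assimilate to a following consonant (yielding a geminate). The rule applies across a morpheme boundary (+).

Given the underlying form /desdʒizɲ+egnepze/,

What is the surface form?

/s/ before /dʒ/ → [dʒ] (total assimilation)
/z/ before /ɲ/ → [ɲ] (total assimilation)

[dedʒdʒiɲɲ+egnepze]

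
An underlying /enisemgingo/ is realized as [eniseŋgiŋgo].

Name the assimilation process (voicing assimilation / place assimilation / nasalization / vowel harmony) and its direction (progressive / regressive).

place assimilation, regressive

/m/→[ŋ] /n/→[ŋ].
Each target copies a feature from the following segment, so the direction is regressive.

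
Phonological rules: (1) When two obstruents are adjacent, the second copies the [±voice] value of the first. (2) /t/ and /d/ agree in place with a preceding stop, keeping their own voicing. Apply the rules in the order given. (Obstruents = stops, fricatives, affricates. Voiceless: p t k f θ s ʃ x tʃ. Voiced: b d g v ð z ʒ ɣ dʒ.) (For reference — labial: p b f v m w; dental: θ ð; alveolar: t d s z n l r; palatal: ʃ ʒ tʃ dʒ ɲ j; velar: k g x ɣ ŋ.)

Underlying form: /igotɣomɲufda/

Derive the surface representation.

Rule 1: /ɣ/ after /t/ (voiceless) → [x]
Rule 1: /d/ after /f/ (voiceless) → [t]
After rule 1: igotxomɲufta
Rule 2: no segment meets the rule's conditions; no change.

[igotxomɲufta]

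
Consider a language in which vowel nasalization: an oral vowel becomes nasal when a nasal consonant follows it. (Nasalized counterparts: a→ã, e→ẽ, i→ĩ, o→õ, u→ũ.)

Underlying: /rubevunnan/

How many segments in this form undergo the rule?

2

/u/ before nasal /n/ → [ũ]
/a/ before nasal /n/ → [ã]
2 segments change.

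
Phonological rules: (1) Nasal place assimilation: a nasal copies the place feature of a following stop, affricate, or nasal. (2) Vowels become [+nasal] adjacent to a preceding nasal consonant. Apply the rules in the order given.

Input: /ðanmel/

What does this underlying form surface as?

Rule 1: /n/ before /m/ (labial) → [m]
After rule 1: ðammel
Rule 2: /e/ after nasal /m/ → [ẽ]

[ðammẽl]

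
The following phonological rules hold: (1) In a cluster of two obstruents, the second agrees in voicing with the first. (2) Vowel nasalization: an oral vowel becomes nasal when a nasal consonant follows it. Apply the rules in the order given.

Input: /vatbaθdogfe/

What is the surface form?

[vatpaθtogve]

Rule 1: /b/ after /t/ (voiceless) → [p]
Rule 1: /d/ after /θ/ (voiceless) → [t]
Rule 1: /f/ after /g/ (voiced) → [v]
After rule 1: vatpaθtogve
Rule 2: no segment meets the rule's conditions; no change.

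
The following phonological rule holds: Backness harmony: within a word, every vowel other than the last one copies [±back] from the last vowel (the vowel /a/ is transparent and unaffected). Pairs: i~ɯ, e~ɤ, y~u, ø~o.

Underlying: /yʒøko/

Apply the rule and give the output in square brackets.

/y/ harmonizes with /o/ ([+back]) → [u]
/ø/ harmonizes with /o/ ([+back]) → [o]

[uʒoko]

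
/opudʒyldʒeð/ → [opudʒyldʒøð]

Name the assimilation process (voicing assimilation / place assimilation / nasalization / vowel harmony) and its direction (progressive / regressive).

/e/→[ø].
Vowels agree with the first vowel, so the harmony is progressive.

vowel harmony, progressive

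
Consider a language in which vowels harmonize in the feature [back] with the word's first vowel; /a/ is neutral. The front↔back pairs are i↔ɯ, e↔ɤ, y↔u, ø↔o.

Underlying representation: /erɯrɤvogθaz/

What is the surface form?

[erirevøgθaz]

/ɯ/ harmonizes with /e/ ([-back]) → [i]
/ɤ/ harmonizes with /e/ ([-back]) → [e]
/o/ harmonizes with /e/ ([-back]) → [ø]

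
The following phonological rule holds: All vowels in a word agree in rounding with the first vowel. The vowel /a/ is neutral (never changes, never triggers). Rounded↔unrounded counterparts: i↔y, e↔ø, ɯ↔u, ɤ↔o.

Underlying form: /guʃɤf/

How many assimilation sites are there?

1

/ɤ/ harmonizes with /u/ ([+round]) → [o]
1 segment changes.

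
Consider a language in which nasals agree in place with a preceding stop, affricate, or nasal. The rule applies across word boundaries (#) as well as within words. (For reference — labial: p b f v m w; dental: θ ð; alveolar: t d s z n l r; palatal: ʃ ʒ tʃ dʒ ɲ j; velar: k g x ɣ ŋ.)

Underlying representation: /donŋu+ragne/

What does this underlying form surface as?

[donnu+ragŋe]

/ŋ/ after /n/ (alveolar) → [n]
/n/ after /g/ (velar) → [ŋ]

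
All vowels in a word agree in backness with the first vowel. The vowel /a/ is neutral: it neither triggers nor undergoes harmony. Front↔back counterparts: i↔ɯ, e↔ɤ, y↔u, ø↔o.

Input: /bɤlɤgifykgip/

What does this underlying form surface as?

[bɤlɤgɯfukgɯp]

/i/ harmonizes with /ɤ/ ([+back]) → [ɯ]
/y/ harmonizes with /ɤ/ ([+back]) → [u]
/i/ harmonizes with /ɤ/ ([+back]) → [ɯ]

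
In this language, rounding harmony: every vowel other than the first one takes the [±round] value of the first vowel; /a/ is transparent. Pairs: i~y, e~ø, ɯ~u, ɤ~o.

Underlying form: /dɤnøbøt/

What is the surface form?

[dɤnebet]

/ø/ harmonizes with /ɤ/ ([-round]) → [e]
/ø/ harmonizes with /ɤ/ ([-round]) → [e]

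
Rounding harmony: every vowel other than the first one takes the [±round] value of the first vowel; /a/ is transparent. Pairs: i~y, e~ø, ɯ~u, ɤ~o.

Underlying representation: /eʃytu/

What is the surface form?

/y/ harmonizes with /e/ ([-round]) → [i]
/u/ harmonizes with /e/ ([-round]) → [ɯ]

[eʃitɯ]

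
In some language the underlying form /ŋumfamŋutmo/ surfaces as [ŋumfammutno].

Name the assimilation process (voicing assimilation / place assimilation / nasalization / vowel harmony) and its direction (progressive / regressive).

place assimilation, progressive

/ŋ/→[m] /m/→[n].
Each target copies a feature from the preceding segment, so the direction is progressive.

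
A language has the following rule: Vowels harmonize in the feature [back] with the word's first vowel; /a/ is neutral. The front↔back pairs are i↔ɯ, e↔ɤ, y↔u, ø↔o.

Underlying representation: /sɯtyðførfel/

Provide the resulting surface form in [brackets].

/y/ harmonizes with /ɯ/ ([+back]) → [u]
/ø/ harmonizes with /ɯ/ ([+back]) → [o]
/e/ harmonizes with /ɯ/ ([+back]) → [ɤ]

[sɯtuðforfɤl]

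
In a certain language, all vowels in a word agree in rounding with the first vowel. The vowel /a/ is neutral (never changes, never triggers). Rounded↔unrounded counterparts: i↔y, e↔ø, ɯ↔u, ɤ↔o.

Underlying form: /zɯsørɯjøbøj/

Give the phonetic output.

[zɯserɯjebej]

/ø/ harmonizes with /ɯ/ ([-round]) → [e]
/ø/ harmonizes with /ɯ/ ([-round]) → [e]
/ø/ harmonizes with /ɯ/ ([-round]) → [e]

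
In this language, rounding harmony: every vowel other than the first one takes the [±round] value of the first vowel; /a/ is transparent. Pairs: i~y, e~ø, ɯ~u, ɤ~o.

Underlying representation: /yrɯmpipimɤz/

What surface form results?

[yrumpypymoz]

/ɯ/ harmonizes with /y/ ([+round]) → [u]
/i/ harmonizes with /y/ ([+round]) → [y]
/i/ harmonizes with /y/ ([+round]) → [y]
/ɤ/ harmonizes with /y/ ([+round]) → [o]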